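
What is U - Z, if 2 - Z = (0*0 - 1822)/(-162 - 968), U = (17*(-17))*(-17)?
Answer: 2775626/565 ≈ 4912.6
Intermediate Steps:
U = 4913 (U = -289*(-17) = 4913)
Z = 219/565 (Z = 2 - (0*0 - 1822)/(-162 - 968) = 2 - (0 - 1822)/(-1130) = 2 - (-1822)*(-1)/1130 = 2 - 1*911/565 = 2 - 911/565 = 219/565 ≈ 0.38761)
U - Z = 4913 - 1*219/565 = 4913 - 219/565 = 2775626/565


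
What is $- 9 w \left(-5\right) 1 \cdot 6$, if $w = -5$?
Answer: $-1350$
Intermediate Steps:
$- 9 w \left(-5\right) 1 \cdot 6 = - 9 \left(-5\right) \left(-5\right) 1 \cdot 6 = - 9 \cdot 25 \cdot 1 \cdot 6 = \left(-9\right) 25 \cdot 6 = \left(-225\right) 6 = -1350$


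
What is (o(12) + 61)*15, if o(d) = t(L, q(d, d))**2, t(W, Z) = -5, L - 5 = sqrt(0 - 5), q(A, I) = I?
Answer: 1290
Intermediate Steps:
L = 5 + I*sqrt(5) (L = 5 + sqrt(0 - 5) = 5 + sqrt(-5) = 5 + I*sqrt(5) ≈ 5.0 + 2.2361*I)
o(d) = 25 (o(d) = (-5)**2 = 25)
(o(12) + 61)*15 = (25 + 61)*15 = 86*15 = 1290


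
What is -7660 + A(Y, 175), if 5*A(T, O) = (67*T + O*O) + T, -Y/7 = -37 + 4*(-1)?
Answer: 11841/5 ≈ 2368.2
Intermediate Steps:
Y = 287 (Y = -7*(-37 + 4*(-1)) = -7*(-37 - 4) = -7*(-41) = 287)
A(T, O) = O**2/5 + 68*T/5 (A(T, O) = ((67*T + O*O) + T)/5 = ((67*T + O**2) + T)/5 = ((O**2 + 67*T) + T)/5 = (O**2 + 68*T)/5 = O**2/5 + 68*T/5)
-7660 + A(Y, 175) = -7660 + ((1/5)*175**2 + (68/5)*287) = -7660 + ((1/5)*30625 + 19516/5) = -7660 + (6125 + 19516/5) = -7660 + 50141/5 = 11841/5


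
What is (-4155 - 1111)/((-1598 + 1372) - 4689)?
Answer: 5266/4915 ≈ 1.0714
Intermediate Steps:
(-4155 - 1111)/((-1598 + 1372) - 4689) = -5266/(-226 - 4689) = -5266/(-4915) = -5266*(-1/4915) = 5266/4915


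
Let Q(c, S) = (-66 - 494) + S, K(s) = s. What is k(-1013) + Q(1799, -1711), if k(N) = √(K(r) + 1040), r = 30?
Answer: -2271 + √1070 ≈ -2238.3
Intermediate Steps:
Q(c, S) = -560 + S
k(N) = √1070 (k(N) = √(30 + 1040) = √1070)
k(-1013) + Q(1799, -1711) = √1070 + (-560 - 1711) = √1070 - 2271 = -2271 + √1070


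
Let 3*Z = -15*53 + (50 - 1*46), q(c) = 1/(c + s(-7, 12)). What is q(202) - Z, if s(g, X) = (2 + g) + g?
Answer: 150293/570 ≈ 263.67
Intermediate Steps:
s(g, X) = 2 + 2*g
q(c) = 1/(-12 + c) (q(c) = 1/(c + (2 + 2*(-7))) = 1/(c + (2 - 14)) = 1/(c - 12) = 1/(-12 + c))
Z = -791/3 (Z = (-15*53 + (50 - 1*46))/3 = (-795 + (50 - 46))/3 = (-795 + 4)/3 = (1/3)*(-791) = -791/3 ≈ -263.67)
q(202) - Z = 1/(-12 + 202) - 1*(-791/3) = 1/190 + 791/3 = 150293/570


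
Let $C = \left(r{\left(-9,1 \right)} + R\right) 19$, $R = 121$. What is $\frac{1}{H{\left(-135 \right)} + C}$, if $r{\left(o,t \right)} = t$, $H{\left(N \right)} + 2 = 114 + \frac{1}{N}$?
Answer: $\frac{135}{328049} \approx 0.00041152$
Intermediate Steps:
$H{\left(N \right)} = 112 + \frac{1}{N}$ ($H{\left(N \right)} = -2 + \left(114 + \frac{1}{N}\right) = 112 + \frac{1}{N}$)
$C = 2318$ ($C = \left(1 + 121\right) 19 = 122 \cdot 19 = 2318$)
$\frac{1}{H{\left(-135 \right)} + C} = \frac{1}{\left(112 + \frac{1}{-135}\right) + 2318} = \frac{1}{\left(112 - \frac{1}{135}\right) + 2318} = \frac{1}{\frac{15119}{135} + 2318} = \frac{1}{\frac{328049}{135}} = \frac{135}{328049}$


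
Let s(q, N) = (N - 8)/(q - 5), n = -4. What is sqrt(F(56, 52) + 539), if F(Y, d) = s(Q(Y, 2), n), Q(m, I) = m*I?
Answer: 23*sqrt(11663)/107 ≈ 23.214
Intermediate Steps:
Q(m, I) = I*m
s(q, N) = (-8 + N)/(-5 + q)
F(Y, d) = -12/(-5 + 2*Y) (F(Y, d) = (-8 - 4)/(-5 + 2*Y) = -12/(-5 + 2*Y))
sqrt(F(56, 52) + 539) = sqrt(-12/(-5 + 2*56) + 539) = sqrt(-12/(-5 + 112) + 539) = sqrt(-12/107 + 539) = sqrt(57661/107) = 23*sqrt(11663)/107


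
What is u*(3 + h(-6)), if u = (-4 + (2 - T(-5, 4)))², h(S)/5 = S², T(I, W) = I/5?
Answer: 183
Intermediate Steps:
T(I, W) = I/5 (T(I, W) = I*(⅕) = I/5)
h(S) = 5*S²
u = 1 (u = (-4 + (2 - (-5)/5))² = (-4 + (2 - 1*(-1)))² = (-4 + (2 + 1))² = (-4 + 3)² = (-1)² = 1)
u*(3 + h(-6)) = 1*(3 + 5*(-6)²) = 1*(3 + 5*36) = 1*(3 + 180) = 1*183 = 183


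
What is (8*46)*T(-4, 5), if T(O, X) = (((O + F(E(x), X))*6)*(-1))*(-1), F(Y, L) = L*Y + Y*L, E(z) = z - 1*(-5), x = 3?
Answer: 167808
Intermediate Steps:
E(z) = 5 + z (E(z) = z + 5 = 5 + z)
F(Y, L) = 2*L*Y (F(Y, L) = L*Y + L*Y = 2*L*Y)
T(O, X) = 6*O + 96*X (T(O, X) = (((O + 2*X*(5 + 3))*6)*(-1))*(-1) = (((O + 2*X*8)*6)*(-1))*(-1) = (((O + 16*X)*6)*(-1))*(-1) = ((6*O + 96*X)*(-1))*(-1) = (-96*X - 6*O)*(-1) = 6*O + 96*X)
(8*46)*T(-4, 5) = (8*46)*(6*(-4) + 96*5) = 368*(-24 + 480) = 368*456 = 167808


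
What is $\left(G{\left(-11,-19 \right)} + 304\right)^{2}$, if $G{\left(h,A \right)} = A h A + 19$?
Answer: $13307904$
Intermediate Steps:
$G{\left(h,A \right)} = 19 + h A^{2}$ ($G{\left(h,A \right)} = h A^{2} + 19 = 19 + h A^{2}$)
$\left(G{\left(-11,-19 \right)} + 304\right)^{2} = \left(\left(19 - 11 \left(-19\right)^{2}\right) + 304\right)^{2} = \left(\left(19 - 3971\right) + 304\right)^{2} = \left(-3952 + 304\right)^{2} = \left(-3648\right)^{2} = 13307904$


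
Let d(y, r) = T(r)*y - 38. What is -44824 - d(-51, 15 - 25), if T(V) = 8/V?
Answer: -224134/5 ≈ -44827.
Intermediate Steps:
d(y, r) = -38 + 8*y/r (d(y, r) = (8/r)*y - 38 = 8*y/r - 38 = -38 + 8*y/r)
-44824 - d(-51, 15 - 25) = -44824 - (-38 + 8*(-51)/(15 - 25)) = -44824 - (-38 + 8*(-51)/(-10)) = -44824 - (-38 + 8*(-51)*(-⅒)) = -44824 - (-38 + 204/5) = -44824 - 1*14/5 = -44824 - 14/5 = -224134/5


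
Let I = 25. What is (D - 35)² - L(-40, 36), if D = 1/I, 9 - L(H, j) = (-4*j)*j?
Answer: -2481749/625 ≈ -3970.8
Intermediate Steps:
L(H, j) = 9 + 4*j² (L(H, j) = 9 - (-4*j)*j = 9 - (-4)*j² = 9 + 4*j²)
D = 1/25 ≈ 0.040000
(D - 35)² - L(-40, 36) = (1/25 - 35)² - (9 + 4*36²) = (-874/25)² - (9 + 4*1296) = 763876/625 - (9 + 5184) = 763876/625 - 1*5193 = 763876/625 - 5193 = -2481749/625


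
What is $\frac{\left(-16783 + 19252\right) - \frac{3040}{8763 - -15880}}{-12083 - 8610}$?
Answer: $- \frac{3202133}{26838821} \approx -0.11931$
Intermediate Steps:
$\frac{\left(-16783 + 19252\right) - \frac{3040}{8763 - -15880}}{-12083 - 8610} = \frac{2469 - \frac{3040}{8763 + 15880}}{-12083 - 8610} = \frac{2469 - \frac{3040}{24643}}{-20693} = \left(2469 - \frac{160}{1297}\right) \left(- \frac{1}{20693}\right) = \frac{3202133}{1297} \left(- \frac{1}{20693}\right) = - \frac{3202133}{26838821}$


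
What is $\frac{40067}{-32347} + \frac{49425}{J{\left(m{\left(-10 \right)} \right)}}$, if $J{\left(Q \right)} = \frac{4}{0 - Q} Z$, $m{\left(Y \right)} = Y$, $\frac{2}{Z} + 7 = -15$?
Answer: $- \frac{87931356259}{64694} \approx -1.3592 \cdot 10^{6}$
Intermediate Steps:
$Z = - \frac{1}{11}$ ($Z = \frac{2}{-7 - 15} = \frac{2}{-22} = 2 \left(- \frac{1}{22}\right) = - \frac{1}{11} \approx -0.090909$)
$J{\left(Q \right)} = \frac{4}{11 Q}$ ($J{\left(Q \right)} = \frac{4}{0 - Q} \left(- \frac{1}{11}\right) = \frac{4}{\left(-1\right) Q} \left(- \frac{1}{11}\right) = 4 \left(- \frac{1}{Q}\right) \left(- \frac{1}{11}\right) = - \frac{4}{Q} \left(- \frac{1}{11}\right) = \frac{4}{11 Q}$)
$\frac{40067}{-32347} + \frac{49425}{J{\left(m{\left(-10 \right)} \right)}} = \frac{40067}{-32347} + \frac{49425}{\frac{4}{11} \frac{1}{-10}} = 40067 \left(- \frac{1}{32347}\right) + \frac{49425}{\frac{4}{11} \left(- \frac{1}{10}\right)} = - \frac{40067}{32347} + \frac{49425}{- \frac{2}{55}} = - \frac{40067}{32347} + 49425 \left(- \frac{55}{2}\right) = - \frac{40067}{32347} - \frac{2718375}{2} = - \frac{87931356259}{64694}$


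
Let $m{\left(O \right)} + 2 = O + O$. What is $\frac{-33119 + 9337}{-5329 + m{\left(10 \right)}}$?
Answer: $\frac{506}{113} \approx 4.4779$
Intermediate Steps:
$m{\left(O \right)} = -2 + 2 O$ ($m{\left(O \right)} = -2 + \left(O + O\right) = -2 + 2 O$)
$\frac{-33119 + 9337}{-5329 + m{\left(10 \right)}} = \frac{-33119 + 9337}{-5329 + \left(-2 + 2 \cdot 10\right)} = - \frac{23782}{-5329 + \left(-2 + 20\right)} = - \frac{23782}{-5329 + 18} = - \frac{23782}{-5311} = \left(-23782\right) \left(- \frac{1}{5311}\right) = \frac{506}{113}$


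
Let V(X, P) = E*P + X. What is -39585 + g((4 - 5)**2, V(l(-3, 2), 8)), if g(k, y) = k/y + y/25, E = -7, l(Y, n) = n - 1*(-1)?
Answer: -52452959/1325 ≈ -39587.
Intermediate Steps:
l(Y, n) = 1 + n (l(Y, n) = n + 1 = 1 + n)
V(X, P) = X - 7*P (V(X, P) = -7*P + X = X - 7*P)
g(k, y) = y/25 + k/y (g(k, y) = k/y + y*(1/25) = k/y + y/25 = y/25 + k/y)
-39585 + g((4 - 5)**2, V(l(-3, 2), 8)) = -39585 + (((1 + 2) - 7*8)/25 + (4 - 5)**2/((1 + 2) - 7*8)) = -39585 + ((3 - 56)/25 + (-1)**2/(3 - 56)) = -39585 + ((1/25)*(-53) + 1/(-53)) = -39585 + (-53/25 + 1*(-1/53)) = -39585 + (-53/25 - 1/53) = -39585 - 2834/1325 = -52452959/1325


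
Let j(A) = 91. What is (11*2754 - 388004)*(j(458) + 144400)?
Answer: -51685875610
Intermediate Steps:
(11*2754 - 388004)*(j(458) + 144400) = (11*2754 - 388004)*(91 + 144400) = (30294 - 388004)*144491 = -357710*144491 = -51685875610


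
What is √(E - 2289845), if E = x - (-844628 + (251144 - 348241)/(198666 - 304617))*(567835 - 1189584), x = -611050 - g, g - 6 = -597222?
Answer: 4*I*√368444553805310087778/105951 ≈ 7.2467e+5*I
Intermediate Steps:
g = -597216 (g = 6 - 597222 = -597216)
x = -13834 (x = -611050 - 1*(-597216) = -611050 + 597216 = -13834)
E = -55639750035091253/105951 (E = -13834 - (-844628 + (251144 - 348241)/(198666 - 304617))*(567835 - 1189584) = -13834 - (-844628 - 97097/(-105951))*(-621749) = -13834 - (-844628 - 97097*(-1/105951))*(-621749) = -13834 - (-844628 + 97097/105951)*(-621749) = -13834 - (-89489084131)*(-621749)/105951 = -13834 - 1*55639748569365119/105951 = -13834 - 55639748569365119/105951 = -55639750035091253/105951 ≈ -5.2515e+11)
√(E - 2289845) = √(-55639750035091253/105951 - 2289845) = √(-55639992646458848/105951) = 4*I*√368444553805310087778/105951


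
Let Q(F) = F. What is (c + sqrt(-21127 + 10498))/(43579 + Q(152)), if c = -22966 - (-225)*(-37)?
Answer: -31291/43731 + I*sqrt(1181)/14577 ≈ -0.71553 + 0.0023575*I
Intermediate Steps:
c = -31291 (c = -22966 - 1*8325 = -22966 - 8325 = -31291)
(c + sqrt(-21127 + 10498))/(43579 + Q(152)) = (-31291 + sqrt(-21127 + 10498))/(43579 + 152) = (-31291 + sqrt(-10629))/43731 = (-31291 + 3*I*sqrt(1181))*(1/43731) = -31291/43731 + I*sqrt(1181)/14577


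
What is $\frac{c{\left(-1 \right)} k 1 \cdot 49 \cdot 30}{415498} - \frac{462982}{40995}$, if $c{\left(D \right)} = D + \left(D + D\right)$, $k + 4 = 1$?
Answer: $- \frac{95912865593}{8516670255} \approx -11.262$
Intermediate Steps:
$k = -3$ ($k = -4 + 1 = -3$)
$c{\left(D \right)} = 3 D$ ($c{\left(D \right)} = D + 2 D = 3 D$)
$\frac{c{\left(-1 \right)} k 1 \cdot 49 \cdot 30}{415498} - \frac{462982}{40995} = \frac{3 \left(-1\right) \left(-3\right) 1 \cdot 49 \cdot 30}{415498} - \frac{462982}{40995} = \left(-3\right) \left(-3\right) 1 \cdot 49 \cdot 30 \cdot \frac{1}{415498} - \frac{462982}{40995} = 9 \cdot 1 \cdot 49 \cdot 30 \cdot \frac{1}{415498} - \frac{462982}{40995} = 9 \cdot 49 \cdot 30 \cdot \frac{1}{415498} - \frac{462982}{40995} = 441 \cdot 30 \cdot \frac{1}{415498} - \frac{462982}{40995} = 13230 \cdot \frac{1}{415498} - \frac{462982}{40995} = \frac{6615}{207749} - \frac{462982}{40995} = - \frac{95912865593}{8516670255}$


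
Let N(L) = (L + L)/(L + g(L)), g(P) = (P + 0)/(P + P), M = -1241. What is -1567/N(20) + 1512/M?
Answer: -79851487/99280 ≈ -804.31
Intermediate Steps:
g(P) = ½ (g(P) = P/((2*P)) = P*(1/(2*P)) = ½)
N(L) = 2*L/(½ + L) (N(L) = (L + L)/(L + ½) = (2*L)/(½ + L) = 2*L/(½ + L))
-1567/N(20) + 1512/M = -1567/(4*20/(1 + 2*20)) + 1512/(-1241) = -1567/(4*20/(1 + 40)) + 1512*(-1/1241) = -1567/(4*20/41) - 1512/1241 = -1567/(4*20*(1/41)) - 1512/1241 = -1567/80/41 - 1512/1241 = -1567*41/80 - 1512/1241 = -64247/80 - 1512/1241 = -79851487/99280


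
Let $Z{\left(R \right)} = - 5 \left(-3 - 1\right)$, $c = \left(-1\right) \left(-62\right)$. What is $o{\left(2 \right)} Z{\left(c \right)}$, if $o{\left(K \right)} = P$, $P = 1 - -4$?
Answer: $100$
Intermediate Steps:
$P = 5$ ($P = 1 + 4 = 5$)
$c = 62$
$o{\left(K \right)} = 5$
$Z{\left(R \right)} = 20$ ($Z{\left(R \right)} = \left(-5\right) \left(-4\right) = 20$)
$o{\left(2 \right)} Z{\left(c \right)} = 5 \cdot 20 = 100$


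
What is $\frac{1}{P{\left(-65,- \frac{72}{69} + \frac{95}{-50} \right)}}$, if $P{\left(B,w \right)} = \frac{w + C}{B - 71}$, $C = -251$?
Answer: $\frac{31280}{58407} \approx 0.53555$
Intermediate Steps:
$P{\left(B,w \right)} = \frac{-251 + w}{-71 + B}$ ($P{\left(B,w \right)} = \frac{w - 251}{B - 71} = \frac{-251 + w}{-71 + B}$)
$\frac{1}{P{\left(-65,- \frac{72}{69} + \frac{95}{-50} \right)}} = \frac{1}{\frac{1}{-71 - 65} \left(-251 + \left(- \frac{72}{69} + \frac{95}{-50}\right)\right)} = \frac{1}{\frac{1}{-136} \left(-251 + \left(\left(-72\right) \frac{1}{69} + 95 \left(- \frac{1}{50}\right)\right)\right)} = \frac{1}{\left(- \frac{1}{136}\right) \left(-251 - \frac{677}{230}\right)} = \frac{1}{\left(- \frac{1}{136}\right) \left(- \frac{58407}{230}\right)} = \frac{1}{\frac{58407}{31280}} = \frac{31280}{58407}$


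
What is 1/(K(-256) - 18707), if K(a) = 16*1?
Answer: -1/18691 ≈ -5.3502e-5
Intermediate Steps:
K(a) = 16
1/(K(-256) - 18707) = 1/(16 - 18707) = 1/(-18691) = -1/18691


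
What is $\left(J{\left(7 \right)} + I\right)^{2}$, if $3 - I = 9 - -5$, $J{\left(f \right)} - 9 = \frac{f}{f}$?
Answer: $1$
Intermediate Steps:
$J{\left(f \right)} = 10$ ($J{\left(f \right)} = 9 + \frac{f}{f} = 9 + 1 = 10$)
$I = -11$ ($I = 3 - \left(9 - -5\right) = 3 - \left(9 + 5\right) = 3 - 14 = -11$)
$\left(J{\left(7 \right)} + I\right)^{2} = \left(10 - 11\right)^{2} = \left(-1\right)^{2} = 1$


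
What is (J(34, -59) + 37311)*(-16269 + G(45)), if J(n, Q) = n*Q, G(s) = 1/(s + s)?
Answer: -10338779749/18 ≈ -5.7438e+8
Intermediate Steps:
G(s) = 1/(2*s)
J(n, Q) = Q*n
(J(34, -59) + 37311)*(-16269 + G(45)) = (-59*34 + 37311)*(-16269 + (½)/45) = (-2006 + 37311)*(-16269 + (½)*(1/45)) = 35305*(-16269 + 1/90) = 35305*(-1464209/90) = -10338779749/18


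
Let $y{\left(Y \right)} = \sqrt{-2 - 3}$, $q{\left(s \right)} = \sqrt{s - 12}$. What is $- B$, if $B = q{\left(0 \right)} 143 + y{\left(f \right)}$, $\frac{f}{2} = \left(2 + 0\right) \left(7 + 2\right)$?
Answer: $i \left(- \sqrt{5} - 286 \sqrt{3}\right) \approx - 497.6 i$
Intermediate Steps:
$f = 36$ ($f = 2 \left(2 + 0\right) \left(7 + 2\right) = 2 \cdot 2 \cdot 9 = 2 \cdot 18 = 36$)
$q{\left(s \right)} = \sqrt{-12 + s}$
$y{\left(Y \right)} = i \sqrt{5}$ ($y{\left(Y \right)} = \sqrt{-5} = i \sqrt{5}$)
$B = i \sqrt{5} + 286 i \sqrt{3}$ ($B = \sqrt{-12 + 0} \cdot 143 + i \sqrt{5} = \sqrt{-12} \cdot 143 + i \sqrt{5} = 2 i \sqrt{3} \cdot 143 + i \sqrt{5} = 286 i \sqrt{3} + i \sqrt{5} = i \sqrt{5} + 286 i \sqrt{3} \approx 497.6 i$)
$- B = - i \left(\sqrt{5} + 286 \sqrt{3}\right)$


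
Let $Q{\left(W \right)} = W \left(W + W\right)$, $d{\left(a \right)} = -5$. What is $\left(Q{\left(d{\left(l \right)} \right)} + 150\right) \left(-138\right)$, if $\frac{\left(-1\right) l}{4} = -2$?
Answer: $-27600$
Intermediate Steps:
$l = 8$ ($l = \left(-4\right) \left(-2\right) = 8$)
$Q{\left(W \right)} = 2 W^{2}$ ($Q{\left(W \right)} = W 2 W = 2 W^{2}$)
$\left(Q{\left(d{\left(l \right)} \right)} + 150\right) \left(-138\right) = \left(2 \left(-5\right)^{2} + 150\right) \left(-138\right) = \left(2 \cdot 25 + 150\right) \left(-138\right) = \left(50 + 150\right) \left(-138\right) = 200 \left(-138\right) = -27600$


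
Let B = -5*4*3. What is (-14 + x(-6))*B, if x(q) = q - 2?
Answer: 1320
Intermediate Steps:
x(q) = -2 + q
B = -60 (B = -20*3 = -60)
(-14 + x(-6))*B = (-14 + (-2 - 6))*(-60) = (-14 - 8)*(-60) = -22*(-60) = 1320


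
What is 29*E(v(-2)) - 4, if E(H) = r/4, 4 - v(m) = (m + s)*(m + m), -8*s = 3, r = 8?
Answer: 54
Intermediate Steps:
s = -3/8 (s = -⅛*3 = -3/8 ≈ -0.37500)
v(m) = 4 - 2*m*(-3/8 + m) (v(m) = 4 - (m - 3/8)*(m + m) = 4 - (-3/8 + m)*2*m = 4 - 2*m*(-3/8 + m))
E(H) = 2 (E(H) = 8/4 = 8*(¼) = 2)
29*E(v(-2)) - 4 = 29*2 - 4 = 58 - 4 = 54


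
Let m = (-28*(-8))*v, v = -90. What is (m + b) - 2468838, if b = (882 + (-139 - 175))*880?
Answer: -1989158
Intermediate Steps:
m = -20160 (m = -28*(-8)*(-90) = 224*(-90) = -20160)
b = 499840 (b = (882 - 314)*880 = 568*880 = 499840)
(m + b) - 2468838 = (-20160 + 499840) - 2468838 = 479680 - 2468838 = -1989158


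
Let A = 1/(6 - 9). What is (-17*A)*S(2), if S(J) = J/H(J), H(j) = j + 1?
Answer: 34/9 ≈ 3.7778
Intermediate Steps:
H(j) = 1 + j
S(J) = J/(1 + J)
A = -⅓ (A = 1/(-3) = -⅓ ≈ -0.33333)
(-17*A)*S(2) = (-17*(-⅓))*(2/(1 + 2)) = 17*(2/3)/3 = 17*(2*(⅓))/3 = (17/3)*(⅔) = 34/9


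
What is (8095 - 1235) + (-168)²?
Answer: 35084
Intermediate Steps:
(8095 - 1235) + (-168)² = 6860 + 28224 = 35084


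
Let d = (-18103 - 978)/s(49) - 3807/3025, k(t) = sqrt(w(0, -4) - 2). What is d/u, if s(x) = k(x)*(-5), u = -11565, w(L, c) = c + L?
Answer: 423/3887125 + 19081*I*sqrt(6)/346950 ≈ 0.00010882 + 0.13471*I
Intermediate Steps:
w(L, c) = L + c
k(t) = I*sqrt(6) (k(t) = sqrt((0 - 4) - 2) = sqrt(-4 - 2) = sqrt(-6) = I*sqrt(6))
s(x) = -5*I*sqrt(6) (s(x) = (I*sqrt(6))*(-5) = -5*I*sqrt(6))
d = -3807/3025 - 19081*I*sqrt(6)/30 (d = (-18103 - 978)/((-5*I*sqrt(6))) - 3807/3025 = -19081*I*sqrt(6)/30 - 3807*1/3025 = -19081*I*sqrt(6)/30 - 3807/3025 = -3807/3025 - 19081*I*sqrt(6)/30 ≈ -1.2585 - 1558.0*I)
d/u = (-3807/3025 - 19081*I*sqrt(6)/30)/(-11565) = (-3807/3025 - 19081*I*sqrt(6)/30)*(-1/11565) = 423/3887125 + 19081*I*sqrt(6)/346950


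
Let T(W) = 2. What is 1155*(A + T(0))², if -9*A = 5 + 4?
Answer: 1155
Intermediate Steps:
A = -1 (A = -(5 + 4)/9 = -⅑*9 = -1)
1155*(A + T(0))² = 1155*(-1 + 2)² = 1155*1² = 1155*1 = 1155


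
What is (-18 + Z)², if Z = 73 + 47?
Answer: 10404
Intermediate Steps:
Z = 120
(-18 + Z)² = (-18 + 120)² = 102² = 10404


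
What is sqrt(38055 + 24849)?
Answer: 2*sqrt(15726) ≈ 250.81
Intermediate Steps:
sqrt(38055 + 24849) = sqrt(62904) = 2*sqrt(15726)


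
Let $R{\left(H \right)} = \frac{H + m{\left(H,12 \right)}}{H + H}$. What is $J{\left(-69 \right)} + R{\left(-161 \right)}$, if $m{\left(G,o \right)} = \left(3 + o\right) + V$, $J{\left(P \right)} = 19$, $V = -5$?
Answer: $\frac{6269}{322} \approx 19.469$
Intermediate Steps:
$m{\left(G,o \right)} = -2 + o$ ($m{\left(G,o \right)} = \left(3 + o\right) - 5 = -2 + o$)
$R{\left(H \right)} = \frac{10 + H}{2 H}$ ($R{\left(H \right)} = \frac{H + \left(-2 + 12\right)}{H + H} = \frac{H + 10}{2 H} = \left(10 + H\right) \frac{1}{2 H} = \frac{10 + H}{2 H}$)
$J{\left(-69 \right)} + R{\left(-161 \right)} = 19 + \frac{10 - 161}{2 \left(-161\right)} = 19 + \frac{1}{2} \left(- \frac{1}{161}\right) \left(-151\right) = 19 + \frac{151}{322} = \frac{6269}{322}$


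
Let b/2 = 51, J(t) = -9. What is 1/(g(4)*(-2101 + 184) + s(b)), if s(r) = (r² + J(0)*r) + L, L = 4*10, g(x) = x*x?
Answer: -1/21146 ≈ -4.7290e-5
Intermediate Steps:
g(x) = x²
b = 102 (b = 2*51 = 102)
L = 40
s(r) = 40 + r² - 9*r (s(r) = (r² - 9*r) + 40 = 40 + r² - 9*r)
1/(g(4)*(-2101 + 184) + s(b)) = 1/(4²*(-2101 + 184) + (40 + 102² - 9*102)) = 1/(16*(-1917) + (40 + 10404 - 918)) = 1/(-30672 + 9526) = 1/(-21146) = -1/21146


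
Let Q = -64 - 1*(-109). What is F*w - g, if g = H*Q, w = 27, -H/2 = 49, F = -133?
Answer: 819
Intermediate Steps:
H = -98 (H = -2*49 = -98)
Q = 45 (Q = -64 + 109 = 45)
g = -4410 (g = -98*45 = -4410)
F*w - g = -133*27 - 1*(-4410) = -3591 + 4410 = 819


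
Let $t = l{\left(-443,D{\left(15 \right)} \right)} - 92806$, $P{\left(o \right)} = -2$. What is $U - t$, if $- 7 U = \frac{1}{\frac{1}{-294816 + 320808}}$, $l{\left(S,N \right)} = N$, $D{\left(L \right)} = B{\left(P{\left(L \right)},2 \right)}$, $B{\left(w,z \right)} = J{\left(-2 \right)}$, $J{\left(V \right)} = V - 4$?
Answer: $\frac{623692}{7} \approx 89099.0$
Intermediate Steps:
$J{\left(V \right)} = -4 + V$
$B{\left(w,z \right)} = -6$ ($B{\left(w,z \right)} = -4 - 2 = -6$)
$D{\left(L \right)} = -6$
$U = - \frac{25992}{7}$ ($U = - \frac{1}{7 \frac{1}{-294816 + 320808}} = - \frac{1}{7 \cdot \frac{1}{25992}} = - \frac{\frac{1}{\frac{1}{25992}}}{7} = \left(- \frac{1}{7}\right) 25992 = - \frac{25992}{7} \approx -3713.1$)
$t = -92812$ ($t = -6 - 92806 = -92812$)
$U - t = - \frac{25992}{7} - -92812 = - \frac{25992}{7} + 92812 = \frac{623692}{7}$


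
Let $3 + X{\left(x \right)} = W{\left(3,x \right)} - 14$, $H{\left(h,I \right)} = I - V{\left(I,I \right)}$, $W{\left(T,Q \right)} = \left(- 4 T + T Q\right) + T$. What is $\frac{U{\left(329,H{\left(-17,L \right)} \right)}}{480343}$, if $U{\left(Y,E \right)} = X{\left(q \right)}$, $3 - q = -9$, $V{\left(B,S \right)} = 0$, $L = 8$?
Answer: $\frac{10}{480343} \approx 2.0818 \cdot 10^{-5}$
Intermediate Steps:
$W{\left(T,Q \right)} = - 3 T + Q T$ ($W{\left(T,Q \right)} = \left(- 4 T + Q T\right) + T = - 3 T + Q T$)
$q = 12$ ($q = 3 - -9 = 3 + 9 = 12$)
$H{\left(h,I \right)} = I$ ($H{\left(h,I \right)} = I - 0 = I + 0 = I$)
$X{\left(x \right)} = -26 + 3 x$ ($X{\left(x \right)} = -3 + \left(3 \left(-3 + x\right) - 14\right) = -3 + \left(\left(-9 + 3 x\right) - 14\right) = -3 + \left(-23 + 3 x\right) = -26 + 3 x$)
$U{\left(Y,E \right)} = 10$ ($U{\left(Y,E \right)} = -26 + 3 \cdot 12 = -26 + 36 = 10$)
$\frac{U{\left(329,H{\left(-17,L \right)} \right)}}{480343} = \frac{10}{480343}$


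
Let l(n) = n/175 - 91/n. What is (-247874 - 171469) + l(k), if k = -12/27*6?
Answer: -1761097339/4200 ≈ -4.1931e+5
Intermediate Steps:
k = -8/3 (k = -12*1/27*6 = -4/9*6 = -8/3 ≈ -2.6667)
l(n) = -91/n + n/175 (l(n) = n*(1/175) - 91/n = n/175 - 91/n = -91/n + n/175)
(-247874 - 171469) + l(k) = (-247874 - 171469) + (-91/(-8/3) + (1/175)*(-8/3)) = -419343 + (-91*(-3/8) - 8/525) = -419343 + (273/8 - 8/525) = -419343 + 143261/4200 = -1761097339/4200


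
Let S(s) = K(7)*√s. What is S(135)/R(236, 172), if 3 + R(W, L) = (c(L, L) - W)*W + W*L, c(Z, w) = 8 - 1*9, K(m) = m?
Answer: -21*√15/15343 ≈ -0.0053010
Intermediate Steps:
c(Z, w) = -1 (c(Z, w) = 8 - 9 = -1)
S(s) = 7*√s
R(W, L) = -3 + L*W + W*(-1 - W) (R(W, L) = -3 + ((-1 - W)*W + W*L) = -3 + (W*(-1 - W) + L*W) = -3 + (L*W + W*(-1 - W)) = -3 + L*W + W*(-1 - W))
S(135)/R(236, 172) = (7*√135)/(-3 - 1*236 - 1*236² + 172*236) = (7*(3*√15))/(-3 - 236 - 1*55696 + 40592) = (21*√15)/(-3 - 236 - 55696 + 40592) = (21*√15)/(-15343) = (21*√15)*(-1/15343) = -21*√15/15343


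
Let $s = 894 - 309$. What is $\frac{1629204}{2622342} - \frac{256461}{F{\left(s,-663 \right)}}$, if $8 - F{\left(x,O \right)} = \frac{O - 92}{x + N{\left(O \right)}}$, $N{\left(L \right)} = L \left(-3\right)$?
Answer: $- \frac{288508909326700}{9329855779} \approx -30923.0$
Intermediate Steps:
$N{\left(L \right)} = - 3 L$
$s = 585$
$F{\left(x,O \right)} = 8 - \frac{-92 + O}{x - 3 O}$ ($F{\left(x,O \right)} = 8 - \frac{O - 92}{x - 3 O} = 8 - \frac{-92 + O}{x - 3 O}$)
$\frac{1629204}{2622342} - \frac{256461}{F{\left(s,-663 \right)}} = \frac{1629204}{2622342} - \frac{256461}{\frac{1}{\left(-1\right) 585 + 3 \left(-663\right)} \left(-92 - 4680 + 25 \left(-663\right)\right)} = 1629204 \cdot \frac{1}{2622342} - \frac{256461}{\frac{1}{-585 - 1989} \left(-92 - 4680 - 16575\right)} = \frac{271534}{437057} - \frac{256461}{\frac{1}{-2574} \left(-21347\right)} = \frac{271534}{437057} - \frac{256461}{\left(- \frac{1}{2574}\right) \left(-21347\right)} = \frac{271534}{437057} - \frac{256461}{\frac{21347}{2574}} = \frac{271534}{437057} - \frac{660130614}{21347} = - \frac{288508909326700}{9329855779}$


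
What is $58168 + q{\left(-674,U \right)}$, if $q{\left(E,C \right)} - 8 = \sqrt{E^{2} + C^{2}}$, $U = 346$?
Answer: $58176 + 2 \sqrt{143498} \approx 58934.0$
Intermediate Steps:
$q{\left(E,C \right)} = 8 + \sqrt{C^{2} + E^{2}}$ ($q{\left(E,C \right)} = 8 + \sqrt{E^{2} + C^{2}} = 8 + \sqrt{C^{2} + E^{2}}$)
$58168 + q{\left(-674,U \right)} = 58168 + \left(8 + \sqrt{346^{2} + \left(-674\right)^{2}}\right) = 58168 + \left(8 + \sqrt{119716 + 454276}\right) = 58168 + \left(8 + \sqrt{573992}\right) = 58168 + \left(8 + 2 \sqrt{143498}\right) = 58176 + 2 \sqrt{143498}$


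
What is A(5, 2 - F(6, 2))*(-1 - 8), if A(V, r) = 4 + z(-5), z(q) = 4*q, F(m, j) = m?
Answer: 144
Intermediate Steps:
A(V, r) = -16 (A(V, r) = 4 + 4*(-5) = 4 - 20 = -16)
A(5, 2 - F(6, 2))*(-1 - 8) = -16*(-1 - 8) = -16*(-9) = 144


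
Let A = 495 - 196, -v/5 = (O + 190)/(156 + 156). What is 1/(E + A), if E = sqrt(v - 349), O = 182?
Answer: 7774/2333655 - I*sqrt(239954)/2333655 ≈ 0.0033313 - 0.00020991*I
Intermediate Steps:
v = -155/26 (v = -5*(182 + 190)/(156 + 156) = -1860/312 = -5*31/26 = -155/26 ≈ -5.9615)
A = 299
E = I*sqrt(239954)/26 (E = sqrt(-155/26 - 349) = sqrt(-9229/26) = I*sqrt(239954)/26 ≈ 18.84*I)
1/(E + A) = 1/(I*sqrt(239954)/26 + 299) = 1/(299 + I*sqrt(239954)/26)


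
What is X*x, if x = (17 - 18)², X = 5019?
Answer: 5019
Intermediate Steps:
x = 1 (x = (-1)² = 1)
X*x = 5019*1 = 5019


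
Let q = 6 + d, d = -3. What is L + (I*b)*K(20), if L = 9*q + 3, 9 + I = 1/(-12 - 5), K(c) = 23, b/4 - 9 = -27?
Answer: 255534/17 ≈ 15031.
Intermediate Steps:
b = -72 (b = 36 + 4*(-27) = 36 - 108 = -72)
I = -154/17 (I = -9 + 1/(-12 - 5) = -9 + 1/(-17) = -9 - 1/17 = -154/17 ≈ -9.0588)
q = 3 (q = 6 - 3 = 3)
L = 30 (L = 9*3 + 3 = 27 + 3 = 30)
L + (I*b)*K(20) = 30 - 154/17*(-72)*23 = 30 + (11088/17)*23 = 30 + 255024/17 = 255534/17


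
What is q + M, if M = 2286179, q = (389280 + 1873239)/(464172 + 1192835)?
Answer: 3788216868772/1657007 ≈ 2.2862e+6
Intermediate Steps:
q = 2262519/1657007 ≈ 1.3654
q + M = 2262519/1657007 + 2286179 = 3788216868772/1657007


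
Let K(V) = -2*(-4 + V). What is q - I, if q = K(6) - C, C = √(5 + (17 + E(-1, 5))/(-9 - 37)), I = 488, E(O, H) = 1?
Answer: -492 - √2438/23 ≈ -494.15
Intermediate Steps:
K(V) = 8 - 2*V
C = √2438/23 (C = √(5 + (17 + 1)/(-9 - 37)) = √(5 + 18/(-46)) = √(5 + 18*(-1/46)) = √(5 - 9/23) = √(106/23) = √2438/23 ≈ 2.1468)
q = -4 - √2438/23 (q = (8 - 2*6) - √2438/23 = (8 - 12) - √2438/23 = -4 - √2438/23 ≈ -6.1468)
q - I = (-4 - √2438/23) - 1*488 = (-4 - √2438/23) - 488 = -492 - √2438/23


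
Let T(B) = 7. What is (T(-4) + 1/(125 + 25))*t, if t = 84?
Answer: 14714/25 ≈ 588.56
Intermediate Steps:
(T(-4) + 1/(125 + 25))*t = (7 + 1/(125 + 25))*84 = (7 + 1/150)*84 = (1051/150)*84 = 14714/25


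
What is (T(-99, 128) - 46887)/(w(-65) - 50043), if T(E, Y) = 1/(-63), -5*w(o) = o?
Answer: 1476941/1575945 ≈ 0.93718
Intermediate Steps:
w(o) = -o/5
T(E, Y) = -1/63
(T(-99, 128) - 46887)/(w(-65) - 50043) = (-1/63 - 46887)/(-1/5*(-65) - 50043) = -2953882/(63*(13 - 50043)) = -2953882/63/(-50030) = -2953882/63*(-1/50030) = 1476941/1575945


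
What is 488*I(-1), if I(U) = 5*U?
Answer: -2440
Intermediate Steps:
488*I(-1) = 488*(5*(-1)) = 488*(-5) = -2440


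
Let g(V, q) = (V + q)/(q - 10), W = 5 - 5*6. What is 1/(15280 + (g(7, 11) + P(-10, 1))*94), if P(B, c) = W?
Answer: 1/14622 ≈ 6.8390e-5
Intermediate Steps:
W = -25 (W = 5 - 30 = -25)
g(V, q) = (V + q)/(-10 + q)
P(B, c) = -25
1/(15280 + (g(7, 11) + P(-10, 1))*94) = 1/(15280 + ((7 + 11)/(-10 + 11) - 25)*94) = 1/(15280 + (18/1 - 25)*94) = 1/(15280 + (1*18 - 25)*94) = 1/(15280 + (18 - 25)*94) = 1/(15280 - 7*94) = 1/(15280 - 658) = 1/14622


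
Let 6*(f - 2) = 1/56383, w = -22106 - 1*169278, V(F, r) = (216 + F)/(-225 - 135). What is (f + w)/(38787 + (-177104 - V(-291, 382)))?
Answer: 258976591340/187169739779 ≈ 1.3836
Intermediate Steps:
V(F, r) = -⅗ - F/360 (V(F, r) = (216 + F)/(-360) = (216 + F)*(-1/360) = -⅗ - F/360)
w = -191384 (w = -22106 - 169278 = -191384)
f = 676597/338298 (f = 2 + (⅙)/56383 = 2 + (⅙)*(1/56383) = 2 + 1/338298 = 676597/338298 ≈ 2.0000)
(f + w)/(38787 + (-177104 - V(-291, 382))) = (676597/338298 - 191384)/(38787 + (-177104 - (-⅗ - 1/360*(-291)))) = -64744147835/(338298*(38787 + (-177104 - (-⅗ + 97/120)))) = -64744147835/(338298*(38787 + (-177104 - 1*5/24))) = -64744147835/(338298*(38787 + (-177104 - 5/24))) = -64744147835/(338298*(38787 - 4250501/24)) = -64744147835/(338298*(-3319613/24)) = -64744147835/338298*(-24/3319613) = 258976591340/187169739779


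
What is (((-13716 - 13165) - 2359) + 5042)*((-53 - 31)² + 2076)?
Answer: -220976136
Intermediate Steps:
(((-13716 - 13165) - 2359) + 5042)*((-53 - 31)² + 2076) = ((-26881 - 2359) + 5042)*((-84)² + 2076) = (-29240 + 5042)*(7056 + 2076) = -24198*9132 = -220976136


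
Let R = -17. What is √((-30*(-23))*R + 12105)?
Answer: 5*√15 ≈ 19.365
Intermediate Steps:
√((-30*(-23))*R + 12105) = √(-30*(-23)*(-17) + 12105) = √(690*(-17) + 12105) = √(-11730 + 12105) = √375 = 5*√15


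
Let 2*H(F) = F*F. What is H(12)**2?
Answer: 5184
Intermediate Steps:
H(F) = F**2/2 (H(F) = (F*F)/2 = F**2/2)
H(12)**2 = ((1/2)*12**2)**2 = ((1/2)*144)**2 = 72**2 = 5184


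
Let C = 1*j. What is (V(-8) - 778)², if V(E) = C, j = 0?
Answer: 605284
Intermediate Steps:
C = 0 (C = 1*0 = 0)
V(E) = 0
(V(-8) - 778)² = (0 - 778)² = (-778)² = 605284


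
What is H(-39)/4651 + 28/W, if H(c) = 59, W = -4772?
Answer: 37830/5548643 ≈ 0.0068179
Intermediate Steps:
H(-39)/4651 + 28/W = 59/4651 + 28/(-4772) = 59*(1/4651) + 28*(-1/4772) = 59/4651 - 7/1193 = 37830/5548643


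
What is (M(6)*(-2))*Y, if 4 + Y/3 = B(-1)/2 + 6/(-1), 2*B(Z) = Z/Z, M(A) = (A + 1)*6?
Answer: 2457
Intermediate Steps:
M(A) = 6 + 6*A (M(A) = (1 + A)*6 = 6 + 6*A)
B(Z) = ½ (B(Z) = (Z/Z)/2 = (½)*1 = ½)
Y = -117/4 (Y = -12 + 3*((½)/2 + 6/(-1)) = -12 + 3*((½)*(½) + 6*(-1)) = -12 + 3*(¼ - 6) = -12 + 3*(-23/4) = -12 - 69/4 = -117/4 ≈ -29.250)
(M(6)*(-2))*Y = ((6 + 6*6)*(-2))*(-117/4) = ((6 + 36)*(-2))*(-117/4) = (42*(-2))*(-117/4) = -84*(-117/4) = 2457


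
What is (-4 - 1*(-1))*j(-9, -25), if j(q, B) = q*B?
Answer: -675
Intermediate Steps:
j(q, B) = B*q
(-4 - 1*(-1))*j(-9, -25) = (-4 - 1*(-1))*(-25*(-9)) = (-4 + 1)*225 = -3*225 = -675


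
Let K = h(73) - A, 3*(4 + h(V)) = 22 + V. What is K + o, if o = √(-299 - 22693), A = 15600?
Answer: -46717/3 + 4*I*√1437 ≈ -15572.0 + 151.63*I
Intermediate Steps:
h(V) = 10/3 + V/3 (h(V) = -4 + (22 + V)/3 = -4 + (22/3 + V/3) = 10/3 + V/3)
o = 4*I*√1437 (o = √(-22992) = 4*I*√1437 ≈ 151.63*I)
K = -46717/3 (K = (10/3 + (⅓)*73) - 1*15600 = (10/3 + 73/3) - 15600 = 83/3 - 15600 = -46717/3 ≈ -15572.)
K + o = -46717/3 + 4*I*√1437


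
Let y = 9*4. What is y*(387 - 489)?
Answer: -3672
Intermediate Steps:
y = 36
y*(387 - 489) = 36*(387 - 489) = 36*(-102) = -3672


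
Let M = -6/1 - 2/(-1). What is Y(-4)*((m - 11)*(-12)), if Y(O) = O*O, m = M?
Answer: 2880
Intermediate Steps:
M = -4 (M = -6*1 - 2*(-1) = -6 + 2 = -4)
m = -4
Y(O) = O²
Y(-4)*((m - 11)*(-12)) = (-4)²*((-4 - 11)*(-12)) = 16*(-15*(-12)) = 16*180 = 2880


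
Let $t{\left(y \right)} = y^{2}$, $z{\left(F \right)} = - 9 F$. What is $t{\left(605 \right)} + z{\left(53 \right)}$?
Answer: $365548$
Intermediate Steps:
$t{\left(605 \right)} + z{\left(53 \right)} = 605^{2} - 477 = 366025 - 477 = 365548$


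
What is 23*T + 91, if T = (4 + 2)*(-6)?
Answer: -737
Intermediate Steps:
T = -36 (T = 6*(-6) = -36)
23*T + 91 = 23*(-36) + 91 = -828 + 91 = -737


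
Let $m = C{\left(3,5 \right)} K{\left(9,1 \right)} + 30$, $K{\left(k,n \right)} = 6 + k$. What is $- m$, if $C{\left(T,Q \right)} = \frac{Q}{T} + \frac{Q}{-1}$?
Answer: $20$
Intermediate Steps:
$C{\left(T,Q \right)} = - Q + \frac{Q}{T}$ ($C{\left(T,Q \right)} = \frac{Q}{T} + Q \left(-1\right) = \frac{Q}{T} - Q = - Q + \frac{Q}{T}$)
$m = -20$ ($m = \left(\left(-1\right) 5 + \frac{5}{3}\right) \left(6 + 9\right) + 30 = \left(-5 + 5 \cdot \frac{1}{3}\right) 15 + 30 = \left(-5 + \frac{5}{3}\right) 15 + 30 = \left(- \frac{10}{3}\right) 15 + 30 = -50 + 30 = -20$)
$- m = \left(-1\right) \left(-20\right) = 20$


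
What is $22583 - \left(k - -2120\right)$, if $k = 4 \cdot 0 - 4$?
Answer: $20467$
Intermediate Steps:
$k = -4$ ($k = 0 - 4 = -4$)
$22583 - \left(k - -2120\right) = 22583 - \left(-4 - -2120\right) = 22583 - \left(-4 + 2120\right) = 22583 - 2116 = 20467$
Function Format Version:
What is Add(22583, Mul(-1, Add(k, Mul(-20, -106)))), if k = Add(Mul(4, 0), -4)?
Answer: 20467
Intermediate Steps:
k = -4 (k = Add(0, -4) = -4)
Add(22583, Mul(-1, Add(k, Mul(-20, -106)))) = Add(22583, Mul(-1, Add(-4, Mul(-20, -106)))) = Add(22583, Mul(-1, Add(-4, 2120))) = Add(22583, Mul(-1, 2116)) = Add(22583, -2116) = 20467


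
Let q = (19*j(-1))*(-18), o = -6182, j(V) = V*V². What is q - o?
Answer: 6524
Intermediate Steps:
j(V) = V³
q = 342 (q = (19*(-1)³)*(-18) = (19*(-1))*(-18) = -19*(-18) = 342)
q - o = 342 - 1*(-6182) = 342 + 6182 = 6524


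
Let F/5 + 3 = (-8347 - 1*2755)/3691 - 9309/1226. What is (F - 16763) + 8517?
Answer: -37622249181/4525166 ≈ -8314.0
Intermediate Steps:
F = -307730345/4525166 (F = -15 + 5*((-8347 - 1*2755)/3691 - 9309/1226) = -15 + 5*((-8347 - 2755)*(1/3691) - 9309*1/1226) = -15 + 5*(-11102*1/3691 - 9309/1226) = -15 + 5*(-11102/3691 - 9309/1226) = -15 + 5*(-47970571/4525166) = -15 - 239852855/4525166 = -307730345/4525166 ≈ -68.004)
(F - 16763) + 8517 = (-307730345/4525166 - 16763) + 8517 = -76163088003/4525166 + 8517 = -37622249181/4525166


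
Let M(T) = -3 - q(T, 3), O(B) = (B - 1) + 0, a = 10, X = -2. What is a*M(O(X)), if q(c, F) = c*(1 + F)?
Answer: 90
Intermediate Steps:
O(B) = -1 + B (O(B) = (-1 + B) + 0 = -1 + B)
M(T) = -3 - 4*T (M(T) = -3 - T*(1 + 3) = -3 - T*4 = -3 - 4*T)
a*M(O(X)) = 10*(-3 - 4*(-1 - 2)) = 10*(-3 - 4*(-3)) = 10*(-3 + 12) = 10*9 = 90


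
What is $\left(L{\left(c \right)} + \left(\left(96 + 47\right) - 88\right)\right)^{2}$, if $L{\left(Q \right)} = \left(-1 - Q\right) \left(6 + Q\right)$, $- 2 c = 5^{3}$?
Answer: $\frac{187115041}{16} \approx 1.1695 \cdot 10^{7}$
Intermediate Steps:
$c = - \frac{125}{2}$ ($c = - \frac{5^{3}}{2} = \left(- \frac{1}{2}\right) 125 = - \frac{125}{2} \approx -62.5$)
$\left(L{\left(c \right)} + \left(\left(96 + 47\right) - 88\right)\right)^{2} = \left(\left(-6 - \left(- \frac{125}{2}\right)^{2} - - \frac{875}{2}\right) + \left(\left(96 + 47\right) - 88\right)\right)^{2} = \left(\left(-6 - \frac{15625}{4} + \frac{875}{2}\right) + \left(143 - 88\right)\right)^{2} = \left(\left(-6 - \frac{15625}{4} + \frac{875}{2}\right) + 55\right)^{2} = \left(- \frac{13899}{4} + 55\right)^{2} = \left(- \frac{13679}{4}\right)^{2} = \frac{187115041}{16}$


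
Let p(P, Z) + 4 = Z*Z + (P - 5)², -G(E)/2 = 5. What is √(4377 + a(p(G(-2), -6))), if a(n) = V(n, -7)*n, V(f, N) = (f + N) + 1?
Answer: 2*√17221 ≈ 262.46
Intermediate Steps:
V(f, N) = 1 + N + f (V(f, N) = (N + f) + 1 = 1 + N + f)
G(E) = -10 (G(E) = -2*5 = -10)
p(P, Z) = -4 + Z² + (-5 + P)² (p(P, Z) = -4 + (Z*Z + (P - 5)²) = -4 + (Z² + (-5 + P)²) = -4 + Z² + (-5 + P)²)
a(n) = n*(-6 + n) (a(n) = (1 - 7 + n)*n = (-6 + n)*n = n*(-6 + n))
√(4377 + a(p(G(-2), -6))) = √(4377 + (-4 + (-6)² + (-5 - 10)²)*(-6 + (-4 + (-6)² + (-5 - 10)²))) = √(4377 + (-4 + 36 + (-15)²)*(-6 + (-4 + 36 + (-15)²))) = √(4377 + (-4 + 36 + 225)*(-6 + (-4 + 36 + 225))) = √(4377 + 257*(-6 + 257)) = √(4377 + 257*251) = √(4377 + 64507) = √68884 = 2*√17221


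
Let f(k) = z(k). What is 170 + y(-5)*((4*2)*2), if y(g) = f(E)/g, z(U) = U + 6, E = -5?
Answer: 834/5 ≈ 166.80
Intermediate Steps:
z(U) = 6 + U
f(k) = 6 + k
y(g) = 1/g (y(g) = (6 - 5)/g = 1/g)
170 + y(-5)*((4*2)*2) = 170 + ((4*2)*2)/(-5) = 170 - 8*2/5 = 170 - ⅕*16 = 170 - 16/5 = 834/5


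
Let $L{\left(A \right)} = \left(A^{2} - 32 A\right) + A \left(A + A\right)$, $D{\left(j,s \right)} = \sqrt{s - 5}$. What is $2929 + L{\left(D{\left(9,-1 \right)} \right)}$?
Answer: $2911 - 32 i \sqrt{6} \approx 2911.0 - 78.384 i$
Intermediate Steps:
$D{\left(j,s \right)} = \sqrt{-5 + s}$
$L{\left(A \right)} = - 32 A + 3 A^{2}$ ($L{\left(A \right)} = \left(A^{2} - 32 A\right) + A 2 A = \left(A^{2} - 32 A\right) + 2 A^{2} = - 32 A + 3 A^{2}$)
$2929 + L{\left(D{\left(9,-1 \right)} \right)} = 2929 + \sqrt{-5 - 1} \left(-32 + 3 \sqrt{-5 - 1}\right) = 2929 + \sqrt{-6} \left(-32 + 3 \sqrt{-6}\right) = 2929 + i \sqrt{6} \left(-32 + 3 i \sqrt{6}\right)$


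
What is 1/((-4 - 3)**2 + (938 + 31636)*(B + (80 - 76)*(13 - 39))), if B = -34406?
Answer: -1/1124128691 ≈ -8.8958e-10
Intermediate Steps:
1/((-4 - 3)**2 + (938 + 31636)*(B + (80 - 76)*(13 - 39))) = 1/((-4 - 3)**2 + (938 + 31636)*(-34406 + (80 - 76)*(13 - 39))) = 1/((-7)**2 + 32574*(-34406 + 4*(-26))) = 1/(49 + 32574*(-34406 - 104)) = 1/(49 + 32574*(-34510)) = 1/(49 - 1124128740) = 1/(-1124128691) = -1/1124128691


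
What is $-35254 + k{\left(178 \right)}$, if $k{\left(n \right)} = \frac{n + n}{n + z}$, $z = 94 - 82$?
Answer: $- \frac{3348952}{95} \approx -35252.0$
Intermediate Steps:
$z = 12$
$k{\left(n \right)} = \frac{2 n}{12 + n}$ ($k{\left(n \right)} = \frac{n + n}{n + 12} = \frac{2 n}{12 + n}$)
$-35254 + k{\left(178 \right)} = -35254 + 2 \cdot 178 \frac{1}{12 + 178} = -35254 + 2 \cdot 178 \cdot \frac{1}{190} = -35254 + \frac{178}{95} = - \frac{3348952}{95}$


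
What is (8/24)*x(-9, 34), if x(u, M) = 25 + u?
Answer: 16/3 ≈ 5.3333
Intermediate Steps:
(8/24)*x(-9, 34) = (8/24)*(25 - 9) = (8*(1/24))*16 = (⅓)*16 = 16/3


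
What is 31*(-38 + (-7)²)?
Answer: 341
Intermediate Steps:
31*(-38 + (-7)²) = 31*(-38 + 49) = 31*11 = 341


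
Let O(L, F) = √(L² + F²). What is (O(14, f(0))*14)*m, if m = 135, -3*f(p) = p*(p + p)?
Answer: 26460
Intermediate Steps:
f(p) = -2*p²/3 (f(p) = -p*(p + p)/3 = -p*2*p/3 = -2*p²/3)
O(L, F) = √(F² + L²)
(O(14, f(0))*14)*m = (√((-⅔*0²)² + 14²)*14)*135 = (√((-⅔*0)² + 196)*14)*135 = (√(0² + 196)*14)*135 = (√(0 + 196)*14)*135 = (√196*14)*135 = (14*14)*135 = 196*135 = 26460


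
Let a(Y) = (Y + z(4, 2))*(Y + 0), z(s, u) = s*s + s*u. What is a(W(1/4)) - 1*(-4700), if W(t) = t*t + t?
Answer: 1205145/256 ≈ 4707.6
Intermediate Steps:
W(t) = t + t**2 (W(t) = t**2 + t = t + t**2)
z(s, u) = s**2 + s*u
a(Y) = Y*(24 + Y) (a(Y) = (Y + 4*(4 + 2))*(Y + 0) = (Y + 4*6)*Y = (Y + 24)*Y = (24 + Y)*Y = Y*(24 + Y))
a(W(1/4)) - 1*(-4700) = ((1 + 1/4)/4)*(24 + (1 + 1/4)/4) - 1*(-4700) = ((1 + 1/4)/4)*(24 + (1 + 1/4)/4) + 4700 = ((1/4)*(5/4))*(24 + (1/4)*(5/4)) + 4700 = 5*(24 + 5/16)/16 + 4700 = (5/16)*(389/16) + 4700 = 1945/256 + 4700 = 1205145/256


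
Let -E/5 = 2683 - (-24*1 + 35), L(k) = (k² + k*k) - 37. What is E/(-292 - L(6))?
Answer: 13360/327 ≈ 40.856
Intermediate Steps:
L(k) = -37 + 2*k² (L(k) = (k² + k²) - 37 = 2*k² - 37 = -37 + 2*k²)
E = -13360 (E = -5*(2683 - (-24*1 + 35)) = -5*(2683 - (-24 + 35)) = -5*(2683 - 1*11) = -5*(2683 - 11) = -5*2672 = -13360)
E/(-292 - L(6)) = -13360/(-292 - (-37 + 2*6²)) = -13360/(-292 - (-37 + 2*36)) = -13360/(-292 - (-37 + 72)) = -13360/(-292 - 1*35) = -13360/(-292 - 35) = -13360/(-327) = -13360*(-1/327) = 13360/327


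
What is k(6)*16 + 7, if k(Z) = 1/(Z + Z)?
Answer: 25/3 ≈ 8.3333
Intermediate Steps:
k(Z) = 1/(2*Z)
k(6)*16 + 7 = ((½)/6)*16 + 7 = ((½)*(⅙))*16 + 7 = (1/12)*16 + 7 = 4/3 + 7 = 25/3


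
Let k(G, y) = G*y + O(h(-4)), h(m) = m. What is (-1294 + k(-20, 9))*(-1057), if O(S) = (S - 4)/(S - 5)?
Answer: 14013706/9 ≈ 1.5571e+6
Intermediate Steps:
O(S) = (-4 + S)/(-5 + S)
k(G, y) = 8/9 + G*y (k(G, y) = G*y + (-4 - 4)/(-5 - 4) = G*y - 8/(-9) = G*y - 1/9*(-8) = G*y + 8/9 = 8/9 + G*y)
(-1294 + k(-20, 9))*(-1057) = (-1294 + (8/9 - 20*9))*(-1057) = (-1294 + (8/9 - 180))*(-1057) = (-1294 - 1612/9)*(-1057) = -13258/9*(-1057) = 14013706/9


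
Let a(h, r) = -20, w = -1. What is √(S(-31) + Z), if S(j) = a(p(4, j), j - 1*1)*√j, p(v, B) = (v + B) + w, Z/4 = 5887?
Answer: 2*√(5887 - 5*I*√31) ≈ 153.45 - 0.36283*I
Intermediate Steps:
Z = 23548 (Z = 4*5887 = 23548)
p(v, B) = -1 + B + v (p(v, B) = (v + B) - 1 = (B + v) - 1 = -1 + B + v)
S(j) = -20*√j
√(S(-31) + Z) = √(-20*I*√31 + 23548) = √(23548 - 20*I*√31)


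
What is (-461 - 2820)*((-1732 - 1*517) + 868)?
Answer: 4531061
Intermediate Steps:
(-461 - 2820)*((-1732 - 1*517) + 868) = -3281*((-1732 - 517) + 868) = -3281*(-2249 + 868) = -3281*(-1381) = 4531061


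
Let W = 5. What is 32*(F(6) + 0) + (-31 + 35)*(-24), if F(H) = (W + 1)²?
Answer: 1056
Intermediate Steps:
F(H) = 36 (F(H) = (5 + 1)² = 6² = 36)
32*(F(6) + 0) + (-31 + 35)*(-24) = 32*(36 + 0) + (-31 + 35)*(-24) = 32*36 + 4*(-24) = 1152 - 96 = 1056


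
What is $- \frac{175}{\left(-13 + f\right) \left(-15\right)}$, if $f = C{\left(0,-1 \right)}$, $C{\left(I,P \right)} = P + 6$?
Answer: $- \frac{35}{24} \approx -1.4583$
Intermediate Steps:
$C{\left(I,P \right)} = 6 + P$
$f = 5$ ($f = 6 - 1 = 5$)
$- \frac{175}{\left(-13 + f\right) \left(-15\right)} = - \frac{175}{\left(-13 + 5\right) \left(-15\right)} = - \frac{175}{\left(-8\right) \left(-15\right)} = - \frac{175}{120} = \left(-175\right) \frac{1}{120} = - \frac{35}{24}$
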